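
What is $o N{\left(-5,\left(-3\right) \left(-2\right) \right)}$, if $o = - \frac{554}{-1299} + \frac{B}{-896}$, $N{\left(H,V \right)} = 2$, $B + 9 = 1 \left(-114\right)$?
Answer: $\frac{656161}{581952} \approx 1.1275$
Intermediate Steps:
$B = -123$ ($B = -9 + 1 \left(-114\right) = -9 - 114 = -123$)
$o = \frac{656161}{1163904}$ ($o = - \frac{554}{-1299} - \frac{123}{-896} = \left(-554\right) \left(- \frac{1}{1299}\right) - - \frac{123}{896} = \frac{554}{1299} + \frac{123}{896} = \frac{656161}{1163904} \approx 0.56376$)
$o N{\left(-5,\left(-3\right) \left(-2\right) \right)} = \frac{656161}{1163904} \cdot 2 = \frac{656161}{581952}$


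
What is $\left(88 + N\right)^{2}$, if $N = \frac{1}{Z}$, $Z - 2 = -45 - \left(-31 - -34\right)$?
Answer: $\frac{16378209}{2116} \approx 7740.2$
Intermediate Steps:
$Z = -46$ ($Z = 2 - \left(14 + 34\right) = 2 - 48 = -46$)
$N = - \frac{1}{46}$ ($N = \frac{1}{-46} = - \frac{1}{46} \approx -0.021739$)
$\left(88 + N\right)^{2} = \left(88 - \frac{1}{46}\right)^{2} = \left(\frac{4047}{46}\right)^{2} = \frac{16378209}{2116}$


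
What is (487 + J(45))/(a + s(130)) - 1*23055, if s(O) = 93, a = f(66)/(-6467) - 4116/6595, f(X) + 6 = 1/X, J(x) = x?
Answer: -5993509737166485/260030677043 ≈ -23049.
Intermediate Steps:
f(X) = -6 + 1/X
a = -1754194327/2814891090 (a = (-6 + 1/66)/(-6467) - 4116/6595 = (-6 + 1/66)*(-1/6467) - 4116*1/6595 = -395/66*(-1/6467) - 4116/6595 = 395/426822 - 4116/6595 = -1754194327/2814891090 ≈ -0.62318)
(487 + J(45))/(a + s(130)) - 1*23055 = (487 + 45)/(-1754194327/2814891090 + 93) - 1*23055 = 532/(260030677043/2814891090) - 23055 = 532*(2814891090/260030677043) - 23055 = 1497522059880/260030677043 - 23055 = -5993509737166485/260030677043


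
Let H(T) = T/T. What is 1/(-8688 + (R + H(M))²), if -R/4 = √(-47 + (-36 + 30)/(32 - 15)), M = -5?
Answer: 17*I/(-160559*I + 8*√13685) ≈ -0.00010588 + 6.1713e-7*I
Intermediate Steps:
H(T) = 1
R = -4*I*√13685/17 (R = -4*√(-47 + (-36 + 30)/(32 - 15)) = -4*√(-47 - 6/17) = -4*I*√13685/17 ≈ -27.525*I)
1/(-8688 + (R + H(M))²) = 1/(-8688 + (-4*I*√13685/17 + 1)²) = 1/(-8688 + (1 - 4*I*√13685/17)²)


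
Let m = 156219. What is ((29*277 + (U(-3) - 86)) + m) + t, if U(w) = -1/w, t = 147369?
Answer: 934606/3 ≈ 3.1154e+5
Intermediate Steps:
((29*277 + (U(-3) - 86)) + m) + t = ((29*277 + (-1/(-3) - 86)) + 156219) + 147369 = ((8033 + (-1*(-⅓) - 86)) + 156219) + 147369 = ((8033 + (⅓ - 86)) + 156219) + 147369 = ((8033 - 257/3) + 156219) + 147369 = (23842/3 + 156219) + 147369 = 492499/3 + 147369 = 934606/3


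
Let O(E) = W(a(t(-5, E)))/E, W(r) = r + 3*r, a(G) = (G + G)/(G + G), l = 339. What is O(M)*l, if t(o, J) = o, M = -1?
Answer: -1356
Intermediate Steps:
a(G) = 1 (a(G) = (2*G)/((2*G)) = (2*G)*(1/(2*G)) = 1)
W(r) = 4*r
O(E) = 4/E (O(E) = (4*1)/E = 4/E)
O(M)*l = (4/(-1))*339 = (4*(-1))*339 = -4*339 = -1356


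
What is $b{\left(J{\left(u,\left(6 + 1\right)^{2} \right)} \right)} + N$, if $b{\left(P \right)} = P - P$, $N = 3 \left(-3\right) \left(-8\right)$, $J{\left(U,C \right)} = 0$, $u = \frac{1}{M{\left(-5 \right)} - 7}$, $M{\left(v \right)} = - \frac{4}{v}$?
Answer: $72$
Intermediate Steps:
$u = - \frac{5}{31}$ ($u = \frac{1}{- \frac{4}{-5} - 7} = \frac{1}{\left(-4\right) \left(- \frac{1}{5}\right) - 7} = \frac{1}{\frac{4}{5} - 7} = \frac{1}{- \frac{31}{5}} = - \frac{5}{31} \approx -0.16129$)
$N = 72$ ($N = \left(-9\right) \left(-8\right) = 72$)
$b{\left(P \right)} = 0$
$b{\left(J{\left(u,\left(6 + 1\right)^{2} \right)} \right)} + N = 0 + 72 = 72$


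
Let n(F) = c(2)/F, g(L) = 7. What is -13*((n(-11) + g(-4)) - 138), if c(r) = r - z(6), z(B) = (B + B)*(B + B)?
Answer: 16887/11 ≈ 1535.2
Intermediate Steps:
z(B) = 4*B² (z(B) = (2*B)*(2*B) = 4*B²)
c(r) = -144 + r (c(r) = r - 4*6² = r - 4*36 = r - 1*144 = r - 144 = -144 + r)
n(F) = -142/F (n(F) = (-144 + 2)/F = -142/F)
-13*((n(-11) + g(-4)) - 138) = -13*((-142/(-11) + 7) - 138) = -13*((-142*(-1/11) + 7) - 138) = -13*((142/11 + 7) - 138) = -13*(219/11 - 138) = -13*(-1299/11) = 16887/11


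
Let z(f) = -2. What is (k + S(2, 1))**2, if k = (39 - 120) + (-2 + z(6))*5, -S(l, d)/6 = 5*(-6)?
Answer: 6241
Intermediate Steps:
S(l, d) = 180 (S(l, d) = -30*(-6) = -6*(-30) = 180)
k = -101 (k = (39 - 120) + (-2 - 2)*5 = -81 - 4*5 = -81 - 20 = -101)
(k + S(2, 1))**2 = (-101 + 180)**2 = 79**2 = 6241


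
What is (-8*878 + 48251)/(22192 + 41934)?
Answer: 41227/64126 ≈ 0.64291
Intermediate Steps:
(-8*878 + 48251)/(22192 + 41934) = (-7024 + 48251)/64126 = 41227*(1/64126) = 41227/64126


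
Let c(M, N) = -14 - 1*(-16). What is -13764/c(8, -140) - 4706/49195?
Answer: -338564696/49195 ≈ -6882.1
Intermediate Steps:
c(M, N) = 2 (c(M, N) = -14 + 16 = 2)
-13764/c(8, -140) - 4706/49195 = -13764/2 - 4706/49195 = -13764*½ - 4706*1/49195 = -6882 - 4706/49195 = -338564696/49195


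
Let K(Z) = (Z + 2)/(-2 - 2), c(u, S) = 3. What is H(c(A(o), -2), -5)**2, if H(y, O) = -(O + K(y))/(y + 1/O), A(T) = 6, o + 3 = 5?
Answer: 15625/3136 ≈ 4.9825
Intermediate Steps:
o = 2 (o = -3 + 5 = 2)
K(Z) = -1/2 - Z/4 (K(Z) = (2 + Z)/(-4) = (2 + Z)*(-1/4) = -1/2 - Z/4)
H(y, O) = -(-1/2 + O - y/4)/(y + 1/O) (H(y, O) = -(O + (-1/2 - y/4))/(y + 1/O) = -(-1/2 + O - y/4)/(y + 1/O))
H(c(A(o), -2), -5)**2 = ((1/4)*(-5)*(2 + 3 - 4*(-5))/(1 - 5*3))**2 = ((1/4)*(-5)*(2 + 3 + 20)/(1 - 15))**2 = ((1/4)*(-5)*25/(-14))**2 = ((1/4)*(-5)*(-1/14)*25)**2 = (125/56)**2 = 15625/3136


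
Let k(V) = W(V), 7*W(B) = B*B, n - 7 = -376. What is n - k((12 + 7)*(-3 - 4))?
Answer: -2896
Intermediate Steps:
n = -369 (n = 7 - 376 = -369)
W(B) = B²/7 (W(B) = (B*B)/7 = B²/7)
k(V) = V²/7
n - k((12 + 7)*(-3 - 4)) = -369 - ((12 + 7)*(-3 - 4))²/7 = -369 - (19*(-7))²/7 = -369 - (-133)²/7 = -369 - 17689/7 = -369 - 1*2527 = -369 - 2527 = -2896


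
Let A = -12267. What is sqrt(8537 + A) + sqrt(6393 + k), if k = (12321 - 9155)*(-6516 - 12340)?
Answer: I*(sqrt(3730) + sqrt(59691703)) ≈ 7787.1*I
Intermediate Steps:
k = -59698096 (k = 3166*(-18856) = -59698096)
sqrt(8537 + A) + sqrt(6393 + k) = sqrt(8537 - 12267) + sqrt(6393 - 59698096) = sqrt(-3730) + sqrt(-59691703) = I*sqrt(3730) + I*sqrt(59691703)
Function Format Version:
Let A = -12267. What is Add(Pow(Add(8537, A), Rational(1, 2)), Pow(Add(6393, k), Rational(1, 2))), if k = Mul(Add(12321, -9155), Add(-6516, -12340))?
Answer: Mul(I, Add(Pow(3730, Rational(1, 2)), Pow(59691703, Rational(1, 2)))) ≈ Mul(7787.1, I)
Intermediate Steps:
k = -59698096 (k = Mul(3166, -18856) = -59698096)
Add(Pow(Add(8537, A), Rational(1, 2)), Pow(Add(6393, k), Rational(1, 2))) = Add(Pow(Add(8537, -12267), Rational(1, 2)), Pow(Add(6393, -59698096), Rational(1, 2))) = Add(Pow(-3730, Rational(1, 2)), Pow(-59691703, Rational(1, 2))) = Add(Mul(I, Pow(3730, Rational(1, 2))), Mul(I, Pow(59691703, Rational(1, 2))))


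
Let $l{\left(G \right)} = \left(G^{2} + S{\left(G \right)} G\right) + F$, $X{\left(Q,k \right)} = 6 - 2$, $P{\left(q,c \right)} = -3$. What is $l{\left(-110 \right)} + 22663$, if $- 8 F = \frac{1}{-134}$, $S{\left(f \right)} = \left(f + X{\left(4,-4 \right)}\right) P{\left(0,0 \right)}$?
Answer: $- \frac{232623}{1072} \approx -217.0$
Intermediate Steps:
$X{\left(Q,k \right)} = 4$ ($X{\left(Q,k \right)} = 6 - 2 = 4$)
$S{\left(f \right)} = -12 - 3 f$ ($S{\left(f \right)} = \left(f + 4\right) \left(-3\right) = \left(4 + f\right) \left(-3\right) = -12 - 3 f$)
$F = \frac{1}{1072}$ ($F = - \frac{1}{8 \left(-134\right)} = \left(- \frac{1}{8}\right) \left(- \frac{1}{134}\right) = \frac{1}{1072} \approx 0.00093284$)
$l{\left(G \right)} = \frac{1}{1072} + G^{2} + G \left(-12 - 3 G\right)$ ($l{\left(G \right)} = \left(G^{2} + \left(-12 - 3 G\right) G\right) + \frac{1}{1072} = \left(G^{2} + G \left(-12 - 3 G\right)\right) + \frac{1}{1072} = \frac{1}{1072} + G^{2} + G \left(-12 - 3 G\right)$)
$l{\left(-110 \right)} + 22663 = \left(\frac{1}{1072} - -1320 - 2 \left(-110\right)^{2}\right) + 22663 = \left(\frac{1}{1072} + 1320 - 24200\right) + 22663 = - \frac{24527359}{1072} + 22663 = - \frac{232623}{1072}$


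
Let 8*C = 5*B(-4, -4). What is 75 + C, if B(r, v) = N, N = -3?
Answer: 585/8 ≈ 73.125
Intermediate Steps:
B(r, v) = -3
C = -15/8 (C = (5*(-3))/8 = (1/8)*(-15) = -15/8 ≈ -1.8750)
75 + C = 75 - 15/8 = 585/8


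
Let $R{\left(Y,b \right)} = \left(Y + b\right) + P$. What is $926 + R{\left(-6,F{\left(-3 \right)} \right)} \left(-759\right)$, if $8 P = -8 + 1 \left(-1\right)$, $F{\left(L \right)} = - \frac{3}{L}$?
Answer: $\frac{44599}{8} \approx 5574.9$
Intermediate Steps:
$P = - \frac{9}{8}$ ($P = \frac{-8 + 1 \left(-1\right)}{8} = \frac{-8 - 1}{8} = \frac{1}{8} \left(-9\right) = - \frac{9}{8} \approx -1.125$)
$R{\left(Y,b \right)} = - \frac{9}{8} + Y + b$ ($R{\left(Y,b \right)} = \left(Y + b\right) - \frac{9}{8} = - \frac{9}{8} + Y + b$)
$926 + R{\left(-6,F{\left(-3 \right)} \right)} \left(-759\right) = 926 + \left(- \frac{9}{8} - 6 - \frac{3}{-3}\right) \left(-759\right) = 926 + \left(- \frac{9}{8} - 6 - -1\right) \left(-759\right) = 926 + \left(- \frac{9}{8} - 6 + 1\right) \left(-759\right) = 926 - - \frac{37191}{8} = 926 + \frac{37191}{8} = \frac{44599}{8}$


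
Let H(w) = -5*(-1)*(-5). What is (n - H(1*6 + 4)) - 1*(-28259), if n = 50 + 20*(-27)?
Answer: 27794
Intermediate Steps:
H(w) = -25 (H(w) = 5*(-5) = -25)
n = -490 (n = 50 - 540 = -490)
(n - H(1*6 + 4)) - 1*(-28259) = (-490 - 1*(-25)) - 1*(-28259) = (-490 + 25) + 28259 = -465 + 28259 = 27794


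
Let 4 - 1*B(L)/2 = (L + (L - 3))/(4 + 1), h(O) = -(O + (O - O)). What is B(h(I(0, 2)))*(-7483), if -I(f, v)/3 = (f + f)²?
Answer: -344218/5 ≈ -68844.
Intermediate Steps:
I(f, v) = -12*f² (I(f, v) = -3*(f + f)² = -3*4*f² = -12*f²)
h(O) = -O (h(O) = -(O + 0) = -O)
B(L) = 46/5 - 4*L/5 (B(L) = 8 - 2*(L + (L - 3))/(4 + 1) = 8 - 2*(L + (-3 + L))/5 = 8 - 2*(-3 + 2*L)/5 = 8 - 2*(-⅗ + 2*L/5) = 8 + (6/5 - 4*L/5) = 46/5 - 4*L/5)
B(h(I(0, 2)))*(-7483) = (46/5 - (-4)*(-12*0²)/5)*(-7483) = (46/5 - (-4)*(-12*0)/5)*(-7483) = (46/5 - (-4)*0/5)*(-7483) = (46/5 - ⅘*0)*(-7483) = (46/5 + 0)*(-7483) = (46/5)*(-7483) = -344218/5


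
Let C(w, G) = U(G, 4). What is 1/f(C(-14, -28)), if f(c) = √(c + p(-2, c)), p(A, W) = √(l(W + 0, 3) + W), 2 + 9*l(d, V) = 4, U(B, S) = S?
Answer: √3/√(12 + √38) ≈ 0.40640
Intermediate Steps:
l(d, V) = 2/9 (l(d, V) = -2/9 + (⅑)*4 = -2/9 + 4/9 = 2/9)
C(w, G) = 4
p(A, W) = √(2/9 + W)
f(c) = √(c + √(2 + 9*c)/3)
1/f(C(-14, -28)) = 1/(√(3*√(2 + 9*4) + 9*4)/3) = 1/(√(3*√(2 + 36) + 36)/3) = 1/(√(3*√38 + 36)/3) = 1/(√(36 + 3*√38)/3) = 3/√(36 + 3*√38)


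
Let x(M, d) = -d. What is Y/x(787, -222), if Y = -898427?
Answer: -898427/222 ≈ -4047.0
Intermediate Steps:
Y/x(787, -222) = -898427/((-1*(-222))) = -898427/222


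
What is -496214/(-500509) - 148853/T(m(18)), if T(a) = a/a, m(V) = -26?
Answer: -74501769963/500509 ≈ -1.4885e+5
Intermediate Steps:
T(a) = 1
-496214/(-500509) - 148853/T(m(18)) = -496214/(-500509) - 148853/1 = -496214*(-1/500509) - 148853*1 = 496214/500509 - 148853 = -74501769963/500509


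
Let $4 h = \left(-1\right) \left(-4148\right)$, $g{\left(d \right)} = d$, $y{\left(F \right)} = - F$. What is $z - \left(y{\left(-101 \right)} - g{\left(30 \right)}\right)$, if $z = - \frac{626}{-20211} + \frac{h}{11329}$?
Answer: $- \frac{16228848988}{228970419} \approx -70.877$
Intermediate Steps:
$h = 1037$ ($h = \frac{\left(-1\right) \left(-4148\right)}{4} = \frac{1}{4} \cdot 4148 = 1037$)
$z = \frac{28050761}{228970419}$ ($z = - \frac{626}{-20211} + \frac{1037}{11329} = \left(-626\right) \left(- \frac{1}{20211}\right) + 1037 \cdot \frac{1}{11329} = \frac{626}{20211} + \frac{1037}{11329} = \frac{28050761}{228970419} \approx 0.12251$)
$z - \left(y{\left(-101 \right)} - g{\left(30 \right)}\right) = \frac{28050761}{228970419} - \left(\left(-1\right) \left(-101\right) - 30\right) = \frac{28050761}{228970419} - \left(101 - 30\right) = \frac{28050761}{228970419} - 71 = - \frac{16228848988}{228970419}$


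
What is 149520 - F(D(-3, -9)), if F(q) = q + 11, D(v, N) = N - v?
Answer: 149515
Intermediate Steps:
F(q) = 11 + q
149520 - F(D(-3, -9)) = 149520 - (11 + (-9 - 1*(-3))) = 149520 - (11 + (-9 + 3)) = 149520 - (11 - 6) = 149520 - 1*5 = 149520 - 5 = 149515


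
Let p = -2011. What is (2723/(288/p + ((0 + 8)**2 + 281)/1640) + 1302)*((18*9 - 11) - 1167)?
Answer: -1883445228784/44295 ≈ -4.2521e+7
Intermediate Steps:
(2723/(288/p + ((0 + 8)**2 + 281)/1640) + 1302)*((18*9 - 11) - 1167) = (2723/(288/(-2011) + ((0 + 8)**2 + 281)/1640) + 1302)*((18*9 - 11) - 1167) = (2723/(288*(-1/2011) + (8**2 + 281)*(1/1640)) + 1302)*((162 - 11) - 1167) = (2723/(-288/2011 + (64 + 281)*(1/1640)) + 1302)*(151 - 1167) = (2723/(-288/2011 + 345*(1/1640)) + 1302)*(-1016) = (2723/(-288/2011 + 69/328) + 1302)*(-1016) = (2723/(44295/659608) + 1302)*(-1016) = (2723*(659608/44295) + 1302)*(-1016) = (1796112584/44295 + 1302)*(-1016) = (1853784674/44295)*(-1016) = -1883445228784/44295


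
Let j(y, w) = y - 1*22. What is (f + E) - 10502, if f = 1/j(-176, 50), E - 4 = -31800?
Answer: -8375005/198 ≈ -42298.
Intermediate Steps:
E = -31796 (E = 4 - 31800 = -31796)
j(y, w) = -22 + y (j(y, w) = y - 22 = -22 + y)
f = -1/198 (f = 1/(-22 - 176) = 1/(-198) = -1/198 ≈ -0.0050505)
(f + E) - 10502 = (-1/198 - 31796) - 10502 = -6295609/198 - 10502 = -8375005/198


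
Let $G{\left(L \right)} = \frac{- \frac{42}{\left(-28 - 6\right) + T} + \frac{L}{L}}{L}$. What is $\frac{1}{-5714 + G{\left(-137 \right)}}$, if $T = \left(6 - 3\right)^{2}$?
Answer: $- \frac{3425}{19570517} \approx -0.00017501$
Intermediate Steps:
$T = 9$ ($T = 3^{2} = 9$)
$G{\left(L \right)} = \frac{67}{25 L}$ ($G{\left(L \right)} = \frac{- \frac{42}{\left(-28 - 6\right) + 9} + \frac{L}{L}}{L} = \frac{- \frac{42}{-34 + 9} + 1}{L} = \frac{- \frac{42}{-25} + 1}{L} = \frac{\left(-42\right) \left(- \frac{1}{25}\right) + 1}{L} = \frac{\frac{42}{25} + 1}{L} = \frac{67}{25 L}$)
$\frac{1}{-5714 + G{\left(-137 \right)}} = \frac{1}{-5714 + \frac{67}{25 \left(-137\right)}} = \frac{1}{-5714 + \frac{67}{25} \left(- \frac{1}{137}\right)} = \frac{1}{-5714 - \frac{67}{3425}} = \frac{1}{- \frac{19570517}{3425}} = - \frac{3425}{19570517}$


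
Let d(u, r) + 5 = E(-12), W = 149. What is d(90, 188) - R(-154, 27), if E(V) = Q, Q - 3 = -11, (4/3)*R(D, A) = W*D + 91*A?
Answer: 61415/4 ≈ 15354.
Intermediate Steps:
R(D, A) = 273*A/4 + 447*D/4 (R(D, A) = 3*(149*D + 91*A)/4 = 3*(91*A + 149*D)/4 = 273*A/4 + 447*D/4)
Q = -8 (Q = 3 - 11 = -8)
E(V) = -8
d(u, r) = -13 (d(u, r) = -5 - 8 = -13)
d(90, 188) - R(-154, 27) = -13 - ((273/4)*27 + (447/4)*(-154)) = -13 - (7371/4 - 34419/2) = -13 - 1*(-61467/4) = -13 + 61467/4 = 61415/4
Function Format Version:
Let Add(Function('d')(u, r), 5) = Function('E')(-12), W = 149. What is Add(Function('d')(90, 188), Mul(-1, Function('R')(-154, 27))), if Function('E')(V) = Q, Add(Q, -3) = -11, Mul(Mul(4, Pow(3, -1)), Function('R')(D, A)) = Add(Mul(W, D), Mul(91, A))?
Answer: Rational(61415, 4) ≈ 15354.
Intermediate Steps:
Function('R')(D, A) = Add(Mul(Rational(273, 4), A), Mul(Rational(447, 4), D)) (Function('R')(D, A) = Mul(Rational(3, 4), Add(Mul(149, D), Mul(91, A))) = Mul(Rational(3, 4), Add(Mul(91, A), Mul(149, D))) = Add(Mul(Rational(273, 4), A), Mul(Rational(447, 4), D)))
Q = -8 (Q = Add(3, -11) = -8)
Function('E')(V) = -8
Function('d')(u, r) = -13 (Function('d')(u, r) = Add(-5, -8) = -13)
Add(Function('d')(90, 188), Mul(-1, Function('R')(-154, 27))) = Add(-13, Mul(-1, Add(Mul(Rational(273, 4), 27), Mul(Rational(447, 4), -154)))) = Add(-13, Mul(-1, Add(Rational(7371, 4), Rational(-34419, 2)))) = Add(-13, Mul(-1, Rational(-61467, 4))) = Add(-13, Rational(61467, 4)) = Rational(61415, 4)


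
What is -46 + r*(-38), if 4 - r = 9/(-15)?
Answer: -1104/5 ≈ -220.80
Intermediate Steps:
r = 23/5 (r = 4 - 9/(-15) = 4 - 9*(-1)/15 = 4 - 1*(-⅗) = 4 + ⅗ = 23/5 ≈ 4.6000)
-46 + r*(-38) = -46 + (23/5)*(-38) = -46 - 874/5 = -1104/5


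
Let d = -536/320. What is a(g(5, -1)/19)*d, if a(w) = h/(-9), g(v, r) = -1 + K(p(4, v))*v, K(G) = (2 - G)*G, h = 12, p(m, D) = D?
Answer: 67/30 ≈ 2.2333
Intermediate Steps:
K(G) = G*(2 - G)
g(v, r) = -1 + v**2*(2 - v) (g(v, r) = -1 + (v*(2 - v))*v = -1 + v**2*(2 - v))
d = -67/40 (d = -536*1/320 = -67/40 ≈ -1.6750)
a(w) = -4/3 (a(w) = 12/(-9) = 12*(-1/9) = -4/3)
a(g(5, -1)/19)*d = -4/3*(-67/40) = 67/30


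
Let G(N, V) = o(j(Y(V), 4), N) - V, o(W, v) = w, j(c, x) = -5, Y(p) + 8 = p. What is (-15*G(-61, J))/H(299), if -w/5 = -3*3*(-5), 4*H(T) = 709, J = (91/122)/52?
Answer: 1647105/86498 ≈ 19.042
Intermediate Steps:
Y(p) = -8 + p
J = 7/488 (J = (91*(1/122))*(1/52) = (91/122)*(1/52) = 7/488 ≈ 0.014344)
H(T) = 709/4 (H(T) = (¼)*709 = 709/4)
w = -225 (w = -5*(-3*3)*(-5) = -(-45)*(-5) = -5*45 = -225)
o(W, v) = -225
G(N, V) = -225 - V
(-15*G(-61, J))/H(299) = (-15*(-225 - 1*7/488))/(709/4) = -15*(-225 - 7/488)*(4/709) = -15*(-109807/488)*(4/709) = (1647105/488)*(4/709) = 1647105/86498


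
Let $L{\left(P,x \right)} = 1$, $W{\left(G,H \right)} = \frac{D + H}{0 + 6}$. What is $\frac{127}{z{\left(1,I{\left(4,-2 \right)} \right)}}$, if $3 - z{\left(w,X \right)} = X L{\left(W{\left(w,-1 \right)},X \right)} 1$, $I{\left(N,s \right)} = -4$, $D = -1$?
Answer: $\frac{127}{7} \approx 18.143$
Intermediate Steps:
$W{\left(G,H \right)} = - \frac{1}{6} + \frac{H}{6}$ ($W{\left(G,H \right)} = \frac{-1 + H}{0 + 6} = \frac{-1 + H}{6} = \left(-1 + H\right) \frac{1}{6} = - \frac{1}{6} + \frac{H}{6}$)
$z{\left(w,X \right)} = 3 - X$ ($z{\left(w,X \right)} = 3 - X 1 \cdot 1 = 3 - X 1 = 3 - X$)
$\frac{127}{z{\left(1,I{\left(4,-2 \right)} \right)}} = \frac{127}{3 - -4} = \frac{127}{3 + 4} = \frac{127}{7}$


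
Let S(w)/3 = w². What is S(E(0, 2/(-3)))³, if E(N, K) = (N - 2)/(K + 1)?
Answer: 1259712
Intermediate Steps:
E(N, K) = (-2 + N)/(1 + K)
S(w) = 3*w²
S(E(0, 2/(-3)))³ = (3*((-2 + 0)/(1 + 2/(-3)))²)³ = (3*(-2/(1 + 2*(-⅓)))²)³ = (3*(-2/(1 - ⅔))²)³ = (3*(-2/(⅓))²)³ = (3*(3*(-2))²)³ = (3*(-6)²)³ = (3*36)³ = 108³ = 1259712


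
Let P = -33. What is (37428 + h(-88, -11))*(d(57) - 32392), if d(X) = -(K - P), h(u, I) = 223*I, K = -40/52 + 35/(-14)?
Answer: -29482700875/26 ≈ -1.1339e+9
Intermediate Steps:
K = -85/26 (K = -40*1/52 + 35*(-1/14) = -10/13 - 5/2 = -85/26 ≈ -3.2692)
d(X) = -773/26 (d(X) = -(-85/26 - 1*(-33)) = -(-85/26 + 33) = -1*773/26 = -773/26)
(37428 + h(-88, -11))*(d(57) - 32392) = (37428 + 223*(-11))*(-773/26 - 32392) = (37428 - 2453)*(-842965/26) = 34975*(-842965/26) = -29482700875/26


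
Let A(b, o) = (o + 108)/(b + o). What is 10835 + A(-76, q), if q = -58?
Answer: 725920/67 ≈ 10835.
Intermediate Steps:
A(b, o) = (108 + o)/(b + o)
10835 + A(-76, q) = 10835 + (108 - 58)/(-76 - 58) = 10835 + 50/(-134) = 10835 - 1/134*50 = 10835 - 25/67 = 725920/67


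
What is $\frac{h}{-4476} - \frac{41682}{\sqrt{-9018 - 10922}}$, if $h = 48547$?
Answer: $- \frac{48547}{4476} + \frac{20841 i \sqrt{4985}}{4985} \approx -10.846 + 295.18 i$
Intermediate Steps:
$\frac{h}{-4476} - \frac{41682}{\sqrt{-9018 - 10922}} = \frac{48547}{-4476} - \frac{41682}{\sqrt{-9018 - 10922}} = 48547 \left(- \frac{1}{4476}\right) - \frac{41682}{\sqrt{-19940}} = - \frac{48547}{4476} - \frac{41682}{2 i \sqrt{4985}} = - \frac{48547}{4476} - 41682 \left(- \frac{i \sqrt{4985}}{9970}\right) = - \frac{48547}{4476} + \frac{20841 i \sqrt{4985}}{4985}$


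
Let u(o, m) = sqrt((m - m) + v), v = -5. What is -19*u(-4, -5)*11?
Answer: -209*I*sqrt(5) ≈ -467.34*I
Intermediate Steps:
u(o, m) = I*sqrt(5) (u(o, m) = sqrt((m - m) - 5) = sqrt(0 - 5) = sqrt(-5) = I*sqrt(5))
-19*u(-4, -5)*11 = -19*I*sqrt(5)*11 = -209*I*sqrt(5)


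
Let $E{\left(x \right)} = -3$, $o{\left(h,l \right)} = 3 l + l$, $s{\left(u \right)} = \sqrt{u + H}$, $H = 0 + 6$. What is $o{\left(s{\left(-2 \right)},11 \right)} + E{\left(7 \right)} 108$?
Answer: $-280$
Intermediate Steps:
$H = 6$
$s{\left(u \right)} = \sqrt{6 + u}$ ($s{\left(u \right)} = \sqrt{u + 6} = \sqrt{6 + u}$)
$o{\left(h,l \right)} = 4 l$
$o{\left(s{\left(-2 \right)},11 \right)} + E{\left(7 \right)} 108 = 4 \cdot 11 - 324 = 44 - 324 = -280$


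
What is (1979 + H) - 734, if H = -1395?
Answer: -150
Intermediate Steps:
(1979 + H) - 734 = (1979 - 1395) - 734 = 584 - 734 = -150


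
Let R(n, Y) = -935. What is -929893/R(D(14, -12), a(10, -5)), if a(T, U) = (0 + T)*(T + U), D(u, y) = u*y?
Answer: 929893/935 ≈ 994.54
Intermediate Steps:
a(T, U) = T*(T + U)
-929893/R(D(14, -12), a(10, -5)) = -929893/(-935) = -929893*(-1/935) = 929893/935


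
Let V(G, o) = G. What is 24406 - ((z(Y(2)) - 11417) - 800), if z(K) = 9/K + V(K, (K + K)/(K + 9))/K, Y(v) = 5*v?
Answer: 366211/10 ≈ 36621.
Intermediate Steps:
z(K) = 1 + 9/K (z(K) = 9/K + K/K = 9/K + 1 = 1 + 9/K)
24406 - ((z(Y(2)) - 11417) - 800) = 24406 - (((9 + 5*2)/((5*2)) - 11417) - 800) = 24406 - (((9 + 10)/10 - 11417) - 800) = 24406 - (((⅒)*19 - 11417) - 800) = 24406 - ((19/10 - 11417) - 800) = 24406 - (-114151/10 - 800) = 24406 - 1*(-122151/10) = 24406 + 122151/10 = 366211/10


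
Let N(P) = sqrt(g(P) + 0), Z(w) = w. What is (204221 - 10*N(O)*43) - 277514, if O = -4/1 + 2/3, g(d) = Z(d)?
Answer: -73293 - 430*I*sqrt(30)/3 ≈ -73293.0 - 785.07*I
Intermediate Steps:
g(d) = d
O = -10/3 (O = -4*1 + 2*(1/3) = -4 + 2/3 = -10/3 ≈ -3.3333)
N(P) = sqrt(P) (N(P) = sqrt(P + 0) = sqrt(P))
(204221 - 10*N(O)*43) - 277514 = (204221 - 10*I*sqrt(30)/3*43) - 277514 = (204221 - 430*I*sqrt(30)/3) - 277514 = -73293 - 430*I*sqrt(30)/3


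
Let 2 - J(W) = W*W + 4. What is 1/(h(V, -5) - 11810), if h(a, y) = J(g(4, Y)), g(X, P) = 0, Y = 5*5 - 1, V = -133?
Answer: -1/11812 ≈ -8.4660e-5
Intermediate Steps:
Y = 24 (Y = 25 - 1 = 24)
J(W) = -2 - W² (J(W) = 2 - (W*W + 4) = 2 - (W² + 4) = 2 - (4 + W²) = 2 + (-4 - W²) = -2 - W²)
h(a, y) = -2 (h(a, y) = -2 - 1*0² = -2 - 1*0 = -2 + 0 = -2)
1/(h(V, -5) - 11810) = 1/(-2 - 11810) = 1/(-11812) = -1/11812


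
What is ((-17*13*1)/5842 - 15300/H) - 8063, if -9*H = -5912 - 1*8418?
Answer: -67580858951/8371586 ≈ -8072.6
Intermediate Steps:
H = 14330/9 (H = -(-5912 - 1*8418)/9 = -(-5912 - 8418)/9 = -⅑*(-14330) = 14330/9 ≈ 1592.2)
((-17*13*1)/5842 - 15300/H) - 8063 = ((-17*13*1)/5842 - 15300/14330/9) - 8063 = (-221*1*(1/5842) - 15300*9/14330) - 8063 = (-221*1/5842 - 13770/1433) - 8063 = (-221/5842 - 13770/1433) - 8063 = -80761033/8371586 - 8063 = -67580858951/8371586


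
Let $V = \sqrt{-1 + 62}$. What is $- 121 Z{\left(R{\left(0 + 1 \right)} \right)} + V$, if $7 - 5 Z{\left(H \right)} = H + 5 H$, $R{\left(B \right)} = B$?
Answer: $- \frac{121}{5} + \sqrt{61} \approx -16.39$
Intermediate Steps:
$Z{\left(H \right)} = \frac{7}{5} - \frac{6 H}{5}$ ($Z{\left(H \right)} = \frac{7}{5} - \frac{H + 5 H}{5} = \frac{7}{5} - \frac{6 H}{5}$)
$V = \sqrt{61} \approx 7.8102$
$- 121 Z{\left(R{\left(0 + 1 \right)} \right)} + V = - 121 \left(\frac{7}{5} - \frac{6 \left(0 + 1\right)}{5}\right) + \sqrt{61} = - 121 \left(\frac{7}{5} - \frac{6}{5}\right) + \sqrt{61} = \left(-121\right) \frac{1}{5} + \sqrt{61} = - \frac{121}{5} + \sqrt{61}$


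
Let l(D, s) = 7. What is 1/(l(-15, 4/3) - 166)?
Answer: -1/159 ≈ -0.0062893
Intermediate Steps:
1/(l(-15, 4/3) - 166) = 1/(7 - 166) = 1/(-159) = -1/159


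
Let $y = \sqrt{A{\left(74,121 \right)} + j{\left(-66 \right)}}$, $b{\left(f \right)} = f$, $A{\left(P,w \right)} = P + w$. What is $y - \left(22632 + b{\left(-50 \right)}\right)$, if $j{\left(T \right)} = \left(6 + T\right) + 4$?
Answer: $-22582 + \sqrt{139} \approx -22570.0$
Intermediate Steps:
$j{\left(T \right)} = 10 + T$
$y = \sqrt{139}$ ($y = \sqrt{\left(74 + 121\right) + \left(10 - 66\right)} = \sqrt{195 - 56} = \sqrt{139} \approx 11.79$)
$y - \left(22632 + b{\left(-50 \right)}\right) = \sqrt{139} - 22582 = -22582 + \sqrt{139}$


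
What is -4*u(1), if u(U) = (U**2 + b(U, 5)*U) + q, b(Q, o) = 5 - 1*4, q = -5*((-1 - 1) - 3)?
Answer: -108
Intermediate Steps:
q = 25 (q = -5*(-2 - 3) = -5*(-5) = 25)
b(Q, o) = 1 (b(Q, o) = 5 - 4 = 1)
u(U) = 25 + U + U**2 (u(U) = (U**2 + 1*U) + 25 = (U**2 + U) + 25 = (U + U**2) + 25 = 25 + U + U**2)
-4*u(1) = -4*(25 + 1 + 1**2) = -4*(25 + 1 + 1) = -4*27 = -108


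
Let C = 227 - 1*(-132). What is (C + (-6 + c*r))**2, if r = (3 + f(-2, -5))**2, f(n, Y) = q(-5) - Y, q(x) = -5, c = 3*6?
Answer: 265225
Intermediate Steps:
c = 18
f(n, Y) = -5 - Y
r = 9 (r = (3 + (-5 - 1*(-5)))**2 = (3 + (-5 + 5))**2 = (3 + 0)**2 = 3**2 = 9)
C = 359 (C = 227 + 132 = 359)
(C + (-6 + c*r))**2 = (359 + (-6 + 18*9))**2 = (359 + (-6 + 162))**2 = (359 + 156)**2 = 515**2 = 265225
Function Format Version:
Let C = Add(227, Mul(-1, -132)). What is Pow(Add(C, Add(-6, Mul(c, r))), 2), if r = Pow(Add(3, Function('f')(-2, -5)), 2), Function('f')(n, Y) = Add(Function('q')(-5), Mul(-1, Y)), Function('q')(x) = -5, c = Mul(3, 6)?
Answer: 265225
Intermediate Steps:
c = 18
Function('f')(n, Y) = Add(-5, Mul(-1, Y))
r = 9 (r = Pow(Add(3, Add(-5, Mul(-1, -5))), 2) = Pow(Add(3, Add(-5, 5)), 2) = Pow(Add(3, 0), 2) = Pow(3, 2) = 9)
C = 359 (C = Add(227, 132) = 359)
Pow(Add(C, Add(-6, Mul(c, r))), 2) = Pow(Add(359, Add(-6, Mul(18, 9))), 2) = Pow(Add(359, Add(-6, 162)), 2) = Pow(Add(359, 156), 2) = Pow(515, 2) = 265225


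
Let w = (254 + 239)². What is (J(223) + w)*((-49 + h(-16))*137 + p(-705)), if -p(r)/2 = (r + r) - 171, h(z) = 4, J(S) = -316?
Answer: -728927199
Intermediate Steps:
p(r) = 342 - 4*r (p(r) = -2*((r + r) - 171) = -2*(2*r - 171) = -2*(-171 + 2*r) = 342 - 4*r)
w = 243049 (w = 493² = 243049)
(J(223) + w)*((-49 + h(-16))*137 + p(-705)) = (-316 + 243049)*((-49 + 4)*137 + (342 - 4*(-705))) = 242733*(-45*137 + (342 + 2820)) = 242733*(-6165 + 3162) = 242733*(-3003) = -728927199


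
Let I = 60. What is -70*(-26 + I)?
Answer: -2380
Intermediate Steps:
-70*(-26 + I) = -70*(-26 + 60) = -70*34 = -2380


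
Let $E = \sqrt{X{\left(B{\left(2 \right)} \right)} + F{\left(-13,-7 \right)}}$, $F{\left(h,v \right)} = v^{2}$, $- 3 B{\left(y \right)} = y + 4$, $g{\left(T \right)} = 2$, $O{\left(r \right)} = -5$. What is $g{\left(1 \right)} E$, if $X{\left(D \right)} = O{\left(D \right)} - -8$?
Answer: $4 \sqrt{13} \approx 14.422$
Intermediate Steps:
$B{\left(y \right)} = - \frac{4}{3} - \frac{y}{3}$ ($B{\left(y \right)} = - \frac{y + 4}{3} = - \frac{4 + y}{3} = - \frac{4}{3} - \frac{y}{3}$)
$X{\left(D \right)} = 3$ ($X{\left(D \right)} = -5 - -8 = -5 + 8 = 3$)
$E = 2 \sqrt{13}$ ($E = \sqrt{3 + \left(-7\right)^{2}} = \sqrt{3 + 49} = \sqrt{52} = 2 \sqrt{13} \approx 7.2111$)
$g{\left(1 \right)} E = 2 \cdot 2 \sqrt{13} = 4 \sqrt{13}$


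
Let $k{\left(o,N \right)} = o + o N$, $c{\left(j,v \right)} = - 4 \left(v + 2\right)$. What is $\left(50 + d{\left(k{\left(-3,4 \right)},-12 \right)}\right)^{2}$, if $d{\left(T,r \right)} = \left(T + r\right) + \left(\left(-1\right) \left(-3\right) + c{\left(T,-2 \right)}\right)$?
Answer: $676$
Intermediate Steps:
$c{\left(j,v \right)} = -8 - 4 v$ ($c{\left(j,v \right)} = - 4 \left(2 + v\right) = -8 - 4 v$)
$k{\left(o,N \right)} = o + N o$
$d{\left(T,r \right)} = 3 + T + r$ ($d{\left(T,r \right)} = \left(T + r\right) - -3 = \left(T + r\right) + \left(3 + \left(-8 + 8\right)\right) = \left(T + r\right) + \left(3 + 0\right) = \left(T + r\right) + 3 = 3 + T + r$)
$\left(50 + d{\left(k{\left(-3,4 \right)},-12 \right)}\right)^{2} = \left(50 - \left(9 + 3 \left(1 + 4\right)\right)\right)^{2} = \left(50 - 24\right)^{2} = 26^{2} = 676$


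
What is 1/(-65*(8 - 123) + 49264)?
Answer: 1/56739 ≈ 1.7625e-5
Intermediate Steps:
1/(-65*(8 - 123) + 49264) = 1/(-65*(-115) + 49264) = 1/(7475 + 49264) = 1/56739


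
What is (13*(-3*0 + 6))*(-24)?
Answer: -1872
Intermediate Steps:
(13*(-3*0 + 6))*(-24) = (13*(0 + 6))*(-24) = (13*6)*(-24) = 78*(-24) = -1872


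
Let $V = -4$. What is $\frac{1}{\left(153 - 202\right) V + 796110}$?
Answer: $\frac{1}{796306} \approx 1.2558 \cdot 10^{-6}$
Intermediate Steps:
$\frac{1}{\left(153 - 202\right) V + 796110} = \frac{1}{\left(153 - 202\right) \left(-4\right) + 796110} = \frac{1}{\left(-49\right) \left(-4\right) + 796110} = \frac{1}{196 + 796110} = \frac{1}{796306}$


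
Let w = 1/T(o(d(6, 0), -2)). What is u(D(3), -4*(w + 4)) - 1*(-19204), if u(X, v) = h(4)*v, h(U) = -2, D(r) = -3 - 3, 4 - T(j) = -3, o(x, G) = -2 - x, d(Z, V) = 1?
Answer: 134660/7 ≈ 19237.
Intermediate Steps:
T(j) = 7 (T(j) = 4 - 1*(-3) = 4 + 3 = 7)
D(r) = -6
w = ⅐ (w = 1/7 = ⅐ ≈ 0.14286)
u(X, v) = -2*v
u(D(3), -4*(w + 4)) - 1*(-19204) = -(-8)*(⅐ + 4) - 1*(-19204) = -(-8)*29/7 + 19204 = -2*(-116/7) + 19204 = 232/7 + 19204 = 134660/7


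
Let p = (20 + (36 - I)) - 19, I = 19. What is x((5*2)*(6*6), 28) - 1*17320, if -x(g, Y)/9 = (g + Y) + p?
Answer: -20974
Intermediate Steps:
p = 18 (p = (20 + (36 - 1*19)) - 19 = (20 + (36 - 19)) - 19 = (20 + 17) - 19 = 37 - 19 = 18)
x(g, Y) = -162 - 9*Y - 9*g (x(g, Y) = -9*((g + Y) + 18) = -9*((Y + g) + 18) = -9*(18 + Y + g) = -162 - 9*Y - 9*g)
x((5*2)*(6*6), 28) - 1*17320 = (-162 - 9*28 - 9*5*2*6*6) - 1*17320 = (-162 - 252 - 90*36) - 17320 = (-162 - 252 - 9*360) - 17320 = (-162 - 252 - 3240) - 17320 = -3654 - 17320 = -20974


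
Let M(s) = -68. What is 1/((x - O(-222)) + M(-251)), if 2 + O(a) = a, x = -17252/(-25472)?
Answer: 6368/997721 ≈ 0.0063825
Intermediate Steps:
x = 4313/6368 (x = -17252*(-1/25472) = 4313/6368 ≈ 0.67729)
O(a) = -2 + a
1/((x - O(-222)) + M(-251)) = 1/((4313/6368 - (-2 - 222)) - 68) = 1/((4313/6368 - 1*(-224)) - 68) = 1/((4313/6368 + 224) - 68) = 1/(1430745/6368 - 68) = 1/(997721/6368) = 6368/997721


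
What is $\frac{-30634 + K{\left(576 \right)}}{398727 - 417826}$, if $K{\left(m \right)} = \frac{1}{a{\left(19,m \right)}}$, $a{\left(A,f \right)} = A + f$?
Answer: $\frac{18227229}{11363905} \approx 1.604$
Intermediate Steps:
$K{\left(m \right)} = \frac{1}{19 + m}$
$\frac{-30634 + K{\left(576 \right)}}{398727 - 417826} = \frac{-30634 + \frac{1}{19 + 576}}{398727 - 417826} = \frac{-30634 + \frac{1}{595}}{-19099} = \left(-30634 + \frac{1}{595}\right) \left(- \frac{1}{19099}\right) = \left(- \frac{18227229}{595}\right) \left(- \frac{1}{19099}\right) = \frac{18227229}{11363905}$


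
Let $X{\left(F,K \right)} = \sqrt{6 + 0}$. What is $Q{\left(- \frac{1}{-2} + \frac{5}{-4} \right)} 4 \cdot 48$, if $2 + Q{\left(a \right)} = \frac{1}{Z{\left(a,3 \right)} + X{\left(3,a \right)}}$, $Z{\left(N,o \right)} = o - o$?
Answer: $-384 + 32 \sqrt{6} \approx -305.62$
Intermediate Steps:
$X{\left(F,K \right)} = \sqrt{6}$
$Z{\left(N,o \right)} = 0$
$Q{\left(a \right)} = -2 + \frac{\sqrt{6}}{6}$ ($Q{\left(a \right)} = -2 + \frac{1}{0 + \sqrt{6}} = -2 + \frac{1}{\sqrt{6}} = -2 + \frac{\sqrt{6}}{6}$)
$Q{\left(- \frac{1}{-2} + \frac{5}{-4} \right)} 4 \cdot 48 = \left(-2 + \frac{\sqrt{6}}{6}\right) 4 \cdot 48 = \left(-8 + \frac{2 \sqrt{6}}{3}\right) 48 = -384 + 32 \sqrt{6}$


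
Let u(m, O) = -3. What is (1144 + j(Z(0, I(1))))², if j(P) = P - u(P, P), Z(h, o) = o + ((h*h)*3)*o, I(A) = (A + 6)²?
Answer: 1430416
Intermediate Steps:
I(A) = (6 + A)²
Z(h, o) = o + 3*o*h² (Z(h, o) = o + (h²*3)*o = o + (3*h²)*o = o + 3*o*h²)
j(P) = 3 + P (j(P) = P - 1*(-3) = P + 3 = 3 + P)
(1144 + j(Z(0, I(1))))² = (1144 + (3 + (6 + 1)²*(1 + 3*0²)))² = (1144 + (3 + 7²*(1 + 3*0)))² = (1144 + (3 + 49*(1 + 0)))² = (1144 + (3 + 49*1))² = (1144 + (3 + 49))² = (1144 + 52)² = 1196² = 1430416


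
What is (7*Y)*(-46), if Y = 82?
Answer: -26404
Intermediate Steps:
(7*Y)*(-46) = (7*82)*(-46) = 574*(-46) = -26404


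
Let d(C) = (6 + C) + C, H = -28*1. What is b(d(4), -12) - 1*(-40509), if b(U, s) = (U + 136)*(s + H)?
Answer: 34509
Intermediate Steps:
H = -28
d(C) = 6 + 2*C
b(U, s) = (-28 + s)*(136 + U) (b(U, s) = (U + 136)*(s - 28) = (136 + U)*(-28 + s) = (-28 + s)*(136 + U))
b(d(4), -12) - 1*(-40509) = (-3808 - 28*(6 + 2*4) + 136*(-12) + (6 + 2*4)*(-12)) - 1*(-40509) = (-3808 - 28*(6 + 8) - 1632 + (6 + 8)*(-12)) + 40509 = (-3808 - 28*14 - 1632 + 14*(-12)) + 40509 = (-3808 - 392 - 1632 - 168) + 40509 = -6000 + 40509 = 34509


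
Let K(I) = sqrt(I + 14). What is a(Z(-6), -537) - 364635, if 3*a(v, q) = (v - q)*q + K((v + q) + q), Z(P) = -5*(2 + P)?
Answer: -464338 + 4*I*sqrt(65)/3 ≈ -4.6434e+5 + 10.75*I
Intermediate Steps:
Z(P) = -10 - 5*P
K(I) = sqrt(14 + I)
a(v, q) = sqrt(14 + v + 2*q)/3 + q*(v - q)/3 (a(v, q) = ((v - q)*q + sqrt(14 + ((v + q) + q)))/3 = (q*(v - q) + sqrt(14 + ((q + v) + q)))/3 = (q*(v - q) + sqrt(14 + (v + 2*q)))/3 = (q*(v - q) + sqrt(14 + v + 2*q))/3 = (sqrt(14 + v + 2*q) + q*(v - q))/3 = sqrt(14 + v + 2*q)/3 + q*(v - q)/3)
a(Z(-6), -537) - 364635 = (-1/3*(-537)**2 + sqrt(14 + (-10 - 5*(-6)) + 2*(-537))/3 + (1/3)*(-537)*(-10 - 5*(-6))) - 364635 = (-1/3*288369 + sqrt(14 + (-10 + 30) - 1074)/3 + (1/3)*(-537)*(-10 + 30)) - 364635 = (-96123 + sqrt(14 + 20 - 1074)/3 + (1/3)*(-537)*20) - 364635 = (-96123 + sqrt(-1040)/3 - 3580) - 364635 = (-96123 + (4*I*sqrt(65))/3 - 3580) - 364635 = (-96123 + 4*I*sqrt(65)/3 - 3580) - 364635 = (-99703 + 4*I*sqrt(65)/3) - 364635 = -464338 + 4*I*sqrt(65)/3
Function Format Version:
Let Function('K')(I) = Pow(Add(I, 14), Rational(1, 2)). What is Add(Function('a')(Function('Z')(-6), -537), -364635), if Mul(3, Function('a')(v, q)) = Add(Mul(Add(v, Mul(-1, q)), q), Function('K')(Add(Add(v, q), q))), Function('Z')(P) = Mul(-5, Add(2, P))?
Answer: Add(-464338, Mul(Rational(4, 3), I, Pow(65, Rational(1, 2)))) ≈ Add(-4.6434e+5, Mul(10.750, I))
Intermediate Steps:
Function('Z')(P) = Add(-10, Mul(-5, P))
Function('K')(I) = Pow(Add(14, I), Rational(1, 2))
Function('a')(v, q) = Add(Mul(Rational(1, 3), Pow(Add(14, v, Mul(2, q)), Rational(1, 2))), Mul(Rational(1, 3), q, Add(v, Mul(-1, q)))) (Function('a')(v, q) = Mul(Rational(1, 3), Add(Mul(Add(v, Mul(-1, q)), q), Pow(Add(14, Add(Add(v, q), q)), Rational(1, 2)))) = Mul(Rational(1, 3), Add(Mul(q, Add(v, Mul(-1, q))), Pow(Add(14, Add(Add(q, v), q)), Rational(1, 2)))) = Mul(Rational(1, 3), Add(Mul(q, Add(v, Mul(-1, q))), Pow(Add(14, Add(v, Mul(2, q))), Rational(1, 2)))) = Mul(Rational(1, 3), Add(Mul(q, Add(v, Mul(-1, q))), Pow(Add(14, v, Mul(2, q)), Rational(1, 2)))) = Mul(Rational(1, 3), Add(Pow(Add(14, v, Mul(2, q)), Rational(1, 2)), Mul(q, Add(v, Mul(-1, q))))) = Add(Mul(Rational(1, 3), Pow(Add(14, v, Mul(2, q)), Rational(1, 2))), Mul(Rational(1, 3), q, Add(v, Mul(-1, q)))))
Add(Function('a')(Function('Z')(-6), -537), -364635) = Add(Add(Mul(Rational(-1, 3), Pow(-537, 2)), Mul(Rational(1, 3), Pow(Add(14, Add(-10, Mul(-5, -6)), Mul(2, -537)), Rational(1, 2))), Mul(Rational(1, 3), -537, Add(-10, Mul(-5, -6)))), -364635) = Add(Add(Mul(Rational(-1, 3), 288369), Mul(Rational(1, 3), Pow(Add(14, Add(-10, 30), -1074), Rational(1, 2))), Mul(Rational(1, 3), -537, Add(-10, 30))), -364635) = Add(Add(-96123, Mul(Rational(1, 3), Pow(Add(14, 20, -1074), Rational(1, 2))), Mul(Rational(1, 3), -537, 20)), -364635) = Add(Add(-96123, Mul(Rational(1, 3), Pow(-1040, Rational(1, 2))), -3580), -364635) = Add(Add(-96123, Mul(Rational(1, 3), Mul(4, I, Pow(65, Rational(1, 2)))), -3580), -364635) = Add(Add(-96123, Mul(Rational(4, 3), I, Pow(65, Rational(1, 2))), -3580), -364635) = Add(Add(-99703, Mul(Rational(4, 3), I, Pow(65, Rational(1, 2)))), -364635) = Add(-464338, Mul(Rational(4, 3), I, Pow(65, Rational(1, 2))))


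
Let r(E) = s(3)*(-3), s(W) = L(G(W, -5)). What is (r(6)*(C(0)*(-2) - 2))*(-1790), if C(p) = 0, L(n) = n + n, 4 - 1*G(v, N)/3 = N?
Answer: -579960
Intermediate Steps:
G(v, N) = 12 - 3*N
L(n) = 2*n
s(W) = 54 (s(W) = 2*(12 - 3*(-5)) = 2*(12 + 15) = 2*27 = 54)
r(E) = -162 (r(E) = 54*(-3) = -162)
(r(6)*(C(0)*(-2) - 2))*(-1790) = -162*(0*(-2) - 2)*(-1790) = -162*(0 - 2)*(-1790) = -162*(-2)*(-1790) = 324*(-1790) = -579960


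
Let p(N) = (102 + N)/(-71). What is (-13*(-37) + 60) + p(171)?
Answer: 38138/71 ≈ 537.16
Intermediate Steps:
p(N) = -102/71 - N/71 (p(N) = (102 + N)*(-1/71) = -102/71 - N/71)
(-13*(-37) + 60) + p(171) = (-13*(-37) + 60) + (-102/71 - 1/71*171) = (481 + 60) + (-102/71 - 171/71) = 541 - 273/71 = 38138/71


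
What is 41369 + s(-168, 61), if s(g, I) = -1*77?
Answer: 41292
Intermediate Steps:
s(g, I) = -77
41369 + s(-168, 61) = 41369 - 77 = 41292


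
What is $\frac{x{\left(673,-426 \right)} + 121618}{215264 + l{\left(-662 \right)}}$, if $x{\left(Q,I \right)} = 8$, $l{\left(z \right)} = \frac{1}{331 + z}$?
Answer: $\frac{40258206}{71252383} \approx 0.56501$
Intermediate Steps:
$\frac{x{\left(673,-426 \right)} + 121618}{215264 + l{\left(-662 \right)}} = \frac{8 + 121618}{215264 + \frac{1}{331 - 662}} = \frac{121626}{215264 + \frac{1}{-331}} = \frac{121626}{215264 - \frac{1}{331}} = \frac{121626}{\frac{71252383}{331}} = 121626 \cdot \frac{331}{71252383} = \frac{40258206}{71252383}$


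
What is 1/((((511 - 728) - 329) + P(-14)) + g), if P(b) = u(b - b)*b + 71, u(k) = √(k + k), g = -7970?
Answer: -1/8445 ≈ -0.00011841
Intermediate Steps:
u(k) = √2*√k (u(k) = √(2*k) = √2*√k)
P(b) = 71 (P(b) = (√2*√(b - b))*b + 71 = (√2*√0)*b + 71 = (√2*0)*b + 71 = 0*b + 71 = 0 + 71 = 71)
1/((((511 - 728) - 329) + P(-14)) + g) = 1/((((511 - 728) - 329) + 71) - 7970) = 1/(((-217 - 329) + 71) - 7970) = 1/((-546 + 71) - 7970) = 1/(-475 - 7970) = 1/(-8445) = -1/8445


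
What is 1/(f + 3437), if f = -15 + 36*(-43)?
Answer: 1/1874 ≈ 0.00053362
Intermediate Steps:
f = -1563 (f = -15 - 1548 = -1563)
1/(f + 3437) = 1/(-1563 + 3437) = 1/1874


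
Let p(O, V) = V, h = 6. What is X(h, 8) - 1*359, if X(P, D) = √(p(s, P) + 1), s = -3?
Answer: -359 + √7 ≈ -356.35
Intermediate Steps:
X(P, D) = √(1 + P) (X(P, D) = √(P + 1) = √(1 + P))
X(h, 8) - 1*359 = √(1 + 6) - 1*359 = √7 - 359 = -359 + √7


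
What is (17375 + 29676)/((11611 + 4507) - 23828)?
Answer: -47051/7710 ≈ -6.1026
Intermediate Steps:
(17375 + 29676)/((11611 + 4507) - 23828) = 47051/(16118 - 23828) = 47051/(-7710) = 47051*(-1/7710) = -47051/7710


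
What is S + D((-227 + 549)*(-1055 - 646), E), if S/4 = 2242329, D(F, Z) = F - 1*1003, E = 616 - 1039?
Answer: 8420591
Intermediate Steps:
E = -423
D(F, Z) = -1003 + F (D(F, Z) = F - 1003 = -1003 + F)
S = 8969316 (S = 4*2242329 = 8969316)
S + D((-227 + 549)*(-1055 - 646), E) = 8969316 + (-1003 + (-227 + 549)*(-1055 - 646)) = 8969316 + (-1003 + 322*(-1701)) = 8969316 + (-1003 - 547722) = 8969316 - 548725 = 8420591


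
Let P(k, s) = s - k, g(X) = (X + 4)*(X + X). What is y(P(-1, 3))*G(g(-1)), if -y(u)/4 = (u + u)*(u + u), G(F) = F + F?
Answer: 3072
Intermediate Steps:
g(X) = 2*X*(4 + X) (g(X) = (4 + X)*(2*X) = 2*X*(4 + X))
G(F) = 2*F
y(u) = -16*u² (y(u) = -4*(u + u)*(u + u) = -4*2*u*2*u = -16*u²)
y(P(-1, 3))*G(g(-1)) = (-16*(3 - 1*(-1))²)*(2*(2*(-1)*(4 - 1))) = (-16*(3 + 1)²)*(2*(2*(-1)*3)) = (-16*4²)*(2*(-6)) = -16*16*(-12) = -256*(-12) = 3072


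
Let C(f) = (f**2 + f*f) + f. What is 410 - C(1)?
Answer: 407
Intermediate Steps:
C(f) = f + 2*f**2 (C(f) = (f**2 + f**2) + f = 2*f**2 + f = f + 2*f**2)
410 - C(1) = 410 - (1 + 2*1) = 410 - (1 + 2) = 410 - 3 = 407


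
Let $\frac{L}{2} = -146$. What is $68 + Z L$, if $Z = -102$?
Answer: $29852$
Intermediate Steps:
$L = -292$ ($L = 2 \left(-146\right) = -292$)
$68 + Z L = 68 - -29784 = 68 + 29784 = 29852$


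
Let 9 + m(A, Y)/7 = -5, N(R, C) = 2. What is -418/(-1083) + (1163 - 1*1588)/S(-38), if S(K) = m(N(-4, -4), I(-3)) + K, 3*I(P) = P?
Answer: 1601/456 ≈ 3.5110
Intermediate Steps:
I(P) = P/3
m(A, Y) = -98 (m(A, Y) = -63 + 7*(-5) = -63 - 35 = -98)
S(K) = -98 + K
-418/(-1083) + (1163 - 1*1588)/S(-38) = -418/(-1083) + (1163 - 1*1588)/(-98 - 38) = -418*(-1/1083) + (1163 - 1588)/(-136) = 22/57 - 425*(-1/136) = 22/57 + 25/8 = 1601/456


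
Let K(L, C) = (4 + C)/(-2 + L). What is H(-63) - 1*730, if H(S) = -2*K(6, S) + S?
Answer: -1527/2 ≈ -763.50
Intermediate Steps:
K(L, C) = (4 + C)/(-2 + L)
H(S) = -2 + S/2 (H(S) = -2*(4 + S)/(-2 + 6) + S = -2*(4 + S)/4 + S = -(4 + S)/2 + S = -2*(1 + S/4) + S = (-2 - S/2) + S = -2 + S/2)
H(-63) - 1*730 = (-2 + (1/2)*(-63)) - 1*730 = (-2 - 63/2) - 730 = -67/2 - 730 = -1527/2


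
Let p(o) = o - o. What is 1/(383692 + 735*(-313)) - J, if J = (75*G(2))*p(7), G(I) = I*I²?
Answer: 1/153637 ≈ 6.5088e-6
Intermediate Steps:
G(I) = I³
p(o) = 0
J = 0 (J = (75*2³)*0 = (75*8)*0 = 600*0 = 0)
1/(383692 + 735*(-313)) - J = 1/(383692 + 735*(-313)) - 1*0 = 1/(383692 - 230055) + 0 = 1/153637 + 0 = 1/153637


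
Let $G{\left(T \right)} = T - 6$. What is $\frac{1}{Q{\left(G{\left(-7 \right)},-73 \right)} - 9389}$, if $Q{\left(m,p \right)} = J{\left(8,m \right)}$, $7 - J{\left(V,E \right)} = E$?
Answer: $- \frac{1}{9369} \approx -0.00010673$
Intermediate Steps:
$G{\left(T \right)} = -6 + T$
$J{\left(V,E \right)} = 7 - E$
$Q{\left(m,p \right)} = 7 - m$
$\frac{1}{Q{\left(G{\left(-7 \right)},-73 \right)} - 9389} = \frac{1}{\left(7 - \left(-6 - 7\right)\right) - 9389} = \frac{1}{\left(7 - -13\right) - 9389} = \frac{1}{\left(7 + 13\right) - 9389} = \frac{1}{20 - 9389} = \frac{1}{-9369} = - \frac{1}{9369}$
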